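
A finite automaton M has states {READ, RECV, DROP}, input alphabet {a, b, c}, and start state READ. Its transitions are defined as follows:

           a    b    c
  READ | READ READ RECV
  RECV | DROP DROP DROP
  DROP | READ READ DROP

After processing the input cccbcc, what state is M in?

DROP

start at READ
read 'c': READ → RECV
read 'c': RECV → DROP
read 'c': DROP → DROP
read 'b': DROP → READ
read 'c': READ → RECV
read 'c': RECV → DROP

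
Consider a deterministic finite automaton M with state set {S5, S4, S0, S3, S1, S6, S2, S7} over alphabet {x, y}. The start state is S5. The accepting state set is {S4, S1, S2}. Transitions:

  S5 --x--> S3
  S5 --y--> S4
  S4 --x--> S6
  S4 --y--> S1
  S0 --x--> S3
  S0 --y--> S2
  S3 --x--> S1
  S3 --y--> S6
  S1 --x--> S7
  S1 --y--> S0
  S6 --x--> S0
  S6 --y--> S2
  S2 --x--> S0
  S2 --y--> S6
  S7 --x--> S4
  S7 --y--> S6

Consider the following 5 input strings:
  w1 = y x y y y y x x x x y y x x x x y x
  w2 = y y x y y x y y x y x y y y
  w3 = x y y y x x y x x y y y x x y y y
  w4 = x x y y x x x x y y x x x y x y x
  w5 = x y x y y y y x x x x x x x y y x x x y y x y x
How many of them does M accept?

1

w1: Trace: S5 -y-> S4 -x-> S6 -y-> S2 -y-> S6 -y-> S2 -y-> S6 -x-> S0 -x-> S3 -x-> S1 -x-> S7 -y-> S6 -y-> S2 -x-> S0 -x-> S3 -x-> S1 -x-> S7 -y-> S6 -x-> S0  → end S0, rejected
w2: Trace: S5 -y-> S4 -y-> S1 -x-> S7 -y-> S6 -y-> S2 -x-> S0 -y-> S2 -y-> S6 -x-> S0 -y-> S2 -x-> S0 -y-> S2 -y-> S6 -y-> S2  → end S2, accepted
w3: Trace: S5 -x-> S3 -y-> S6 -y-> S2 -y-> S6 -x-> S0 -x-> S3 -y-> S6 -x-> S0 -x-> S3 -y-> S6 -y-> S2 -y-> S6 -x-> S0 -x-> S3 -y-> S6 -y-> S2 -y-> S6  → end S6, rejected
w4: Trace: S5 -x-> S3 -x-> S1 -y-> S0 -y-> S2 -x-> S0 -x-> S3 -x-> S1 -x-> S7 -y-> S6 -y-> S2 -x-> S0 -x-> S3 -x-> S1 -y-> S0 -x-> S3 -y-> S6 -x-> S0  → end S0, rejected
w5: Trace: S5 -x-> S3 -y-> S6 -x-> S0 -y-> S2 -y-> S6 -y-> S2 -y-> S6 -x-> S0 -x-> S3 -x-> S1 -x-> S7 -x-> S4 -x-> S6 -x-> S0 -y-> S2 -y-> S6 -x-> S0 -x-> S3 -x-> S1 -y-> S0 -y-> S2 -x-> S0 -y-> S2 -x-> S0  → end S0, rejected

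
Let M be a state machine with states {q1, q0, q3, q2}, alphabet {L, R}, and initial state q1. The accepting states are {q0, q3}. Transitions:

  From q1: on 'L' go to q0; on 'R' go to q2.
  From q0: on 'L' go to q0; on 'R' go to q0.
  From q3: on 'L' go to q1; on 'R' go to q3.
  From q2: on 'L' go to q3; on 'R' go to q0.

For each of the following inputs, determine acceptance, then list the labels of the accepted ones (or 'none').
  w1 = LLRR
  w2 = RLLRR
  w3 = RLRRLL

w1:
  start at q1
  read 'L': q1 → q0
  read 'L': q0 → q0
  read 'R': q0 → q0
  read 'R': q0 → q0
  end q0, accepted
w2:
  start at q1
  read 'R': q1 → q2
  read 'L': q2 → q3
  read 'L': q3 → q1
  read 'R': q1 → q2
  read 'R': q2 → q0
  end q0, accepted
w3:
  start at q1
  read 'R': q1 → q2
  read 'L': q2 → q3
  read 'R': q3 → q3
  read 'R': q3 → q3
  read 'L': q3 → q1
  read 'L': q1 → q0
  end q0, accepted

w1, w2, w3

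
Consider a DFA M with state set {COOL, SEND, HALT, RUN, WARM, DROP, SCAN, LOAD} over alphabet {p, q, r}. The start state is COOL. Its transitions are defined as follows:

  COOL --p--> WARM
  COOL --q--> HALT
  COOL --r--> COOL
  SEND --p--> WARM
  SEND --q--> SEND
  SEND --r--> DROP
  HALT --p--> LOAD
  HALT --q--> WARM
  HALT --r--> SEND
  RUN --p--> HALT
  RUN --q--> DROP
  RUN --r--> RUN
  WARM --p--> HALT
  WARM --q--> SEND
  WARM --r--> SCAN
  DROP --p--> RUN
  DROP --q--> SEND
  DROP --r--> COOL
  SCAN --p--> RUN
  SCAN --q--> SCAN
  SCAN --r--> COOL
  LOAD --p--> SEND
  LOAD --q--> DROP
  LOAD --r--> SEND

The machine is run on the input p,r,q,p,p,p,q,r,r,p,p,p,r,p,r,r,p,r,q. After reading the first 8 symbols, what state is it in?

start at COOL
read 'p': COOL → WARM
read 'r': WARM → SCAN
read 'q': SCAN → SCAN
read 'p': SCAN → RUN
read 'p': RUN → HALT
read 'p': HALT → LOAD
read 'q': LOAD → DROP
read 'r': DROP → COOL
After 8 symbols: COOL.

COOL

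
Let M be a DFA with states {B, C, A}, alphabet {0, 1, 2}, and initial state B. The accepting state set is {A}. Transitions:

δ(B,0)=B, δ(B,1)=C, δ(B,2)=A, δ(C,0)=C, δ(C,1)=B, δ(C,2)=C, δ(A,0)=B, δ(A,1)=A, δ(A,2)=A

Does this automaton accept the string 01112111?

start at B
read '0': B → B
read '1': B → C
read '1': C → B
read '1': B → C
read '2': C → C
read '1': C → B
read '1': B → C
read '1': C → B
End state B is not accepting.

No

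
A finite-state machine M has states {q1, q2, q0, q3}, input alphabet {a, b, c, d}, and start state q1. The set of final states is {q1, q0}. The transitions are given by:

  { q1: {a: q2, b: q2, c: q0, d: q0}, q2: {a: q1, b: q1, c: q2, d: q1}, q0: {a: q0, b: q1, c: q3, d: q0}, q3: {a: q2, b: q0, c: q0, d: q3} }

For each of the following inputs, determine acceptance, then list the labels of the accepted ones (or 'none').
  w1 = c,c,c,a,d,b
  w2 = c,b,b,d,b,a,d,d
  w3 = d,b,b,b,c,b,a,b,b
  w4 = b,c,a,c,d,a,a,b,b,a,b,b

w1, w2, w4

w1: Trace: q1 -c-> q0 -c-> q3 -c-> q0 -a-> q0 -d-> q0 -b-> q1  → end q1, accepted
w2: Trace: q1 -c-> q0 -b-> q1 -b-> q2 -d-> q1 -b-> q2 -a-> q1 -d-> q0 -d-> q0  → end q0, accepted
w3: Trace: q1 -d-> q0 -b-> q1 -b-> q2 -b-> q1 -c-> q0 -b-> q1 -a-> q2 -b-> q1 -b-> q2  → end q2, rejected
w4: Trace: q1 -b-> q2 -c-> q2 -a-> q1 -c-> q0 -d-> q0 -a-> q0 -a-> q0 -b-> q1 -b-> q2 -a-> q1 -b-> q2 -b-> q1  → end q1, accepted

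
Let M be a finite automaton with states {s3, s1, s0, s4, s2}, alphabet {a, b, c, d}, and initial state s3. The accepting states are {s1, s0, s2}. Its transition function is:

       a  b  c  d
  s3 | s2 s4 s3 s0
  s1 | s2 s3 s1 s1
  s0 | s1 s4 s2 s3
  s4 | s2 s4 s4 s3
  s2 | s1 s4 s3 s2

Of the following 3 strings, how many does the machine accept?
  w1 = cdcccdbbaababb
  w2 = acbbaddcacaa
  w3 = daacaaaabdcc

w1: Trace: s3 -c-> s3 -d-> s0 -c-> s2 -c-> s3 -c-> s3 -d-> s0 -b-> s4 -b-> s4 -a-> s2 -a-> s1 -b-> s3 -a-> s2 -b-> s4 -b-> s4  → end s4, rejected
w2: Trace: s3 -a-> s2 -c-> s3 -b-> s4 -b-> s4 -a-> s2 -d-> s2 -d-> s2 -c-> s3 -a-> s2 -c-> s3 -a-> s2 -a-> s1  → end s1, accepted
w3: Trace: s3 -d-> s0 -a-> s1 -a-> s2 -c-> s3 -a-> s2 -a-> s1 -a-> s2 -a-> s1 -b-> s3 -d-> s0 -c-> s2 -c-> s3  → end s3, rejected

1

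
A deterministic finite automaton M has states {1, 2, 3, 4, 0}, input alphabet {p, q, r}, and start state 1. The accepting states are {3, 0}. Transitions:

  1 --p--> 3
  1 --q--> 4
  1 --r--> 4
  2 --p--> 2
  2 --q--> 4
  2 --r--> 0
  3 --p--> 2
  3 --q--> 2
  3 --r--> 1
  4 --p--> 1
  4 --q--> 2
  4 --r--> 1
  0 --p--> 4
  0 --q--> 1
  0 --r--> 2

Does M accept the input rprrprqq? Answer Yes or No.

No

Trace: 1 -r-> 4 -p-> 1 -r-> 4 -r-> 1 -p-> 3 -r-> 1 -q-> 4 -q-> 2
End state 2 is not accepting.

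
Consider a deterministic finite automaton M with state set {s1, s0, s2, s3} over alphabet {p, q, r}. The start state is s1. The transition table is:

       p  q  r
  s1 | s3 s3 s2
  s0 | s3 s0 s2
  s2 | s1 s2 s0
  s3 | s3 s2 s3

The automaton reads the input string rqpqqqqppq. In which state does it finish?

s2

start at s1
read 'r': s1 → s2
read 'q': s2 → s2
read 'p': s2 → s1
read 'q': s1 → s3
read 'q': s3 → s2
read 'q': s2 → s2
read 'q': s2 → s2
read 'p': s2 → s1
read 'p': s1 → s3
read 'q': s3 → s2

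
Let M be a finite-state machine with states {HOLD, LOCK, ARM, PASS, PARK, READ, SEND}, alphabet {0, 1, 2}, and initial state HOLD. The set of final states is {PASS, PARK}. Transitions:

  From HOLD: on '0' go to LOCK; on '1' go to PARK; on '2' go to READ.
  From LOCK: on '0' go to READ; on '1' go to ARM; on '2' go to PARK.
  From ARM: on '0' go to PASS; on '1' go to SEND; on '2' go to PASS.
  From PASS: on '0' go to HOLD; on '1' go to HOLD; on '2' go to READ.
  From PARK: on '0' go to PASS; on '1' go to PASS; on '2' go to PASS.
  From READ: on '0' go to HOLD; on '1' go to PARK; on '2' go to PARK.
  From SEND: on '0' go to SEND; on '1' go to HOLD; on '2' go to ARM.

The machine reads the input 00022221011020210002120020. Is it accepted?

Yes

start at HOLD
read '0': HOLD → LOCK
read '0': LOCK → READ
read '0': READ → HOLD
read '2': HOLD → READ
read '2': READ → PARK
read '2': PARK → PASS
read '2': PASS → READ
read '1': READ → PARK
read '0': PARK → PASS
read '1': PASS → HOLD
read '1': HOLD → PARK
read '0': PARK → PASS
read '2': PASS → READ
read '0': READ → HOLD
read '2': HOLD → READ
read '1': READ → PARK
read '0': PARK → PASS
read '0': PASS → HOLD
read '0': HOLD → LOCK
read '2': LOCK → PARK
read '1': PARK → PASS
read '2': PASS → READ
read '0': READ → HOLD
read '0': HOLD → LOCK
read '2': LOCK → PARK
read '0': PARK → PASS
End state PASS is accepting.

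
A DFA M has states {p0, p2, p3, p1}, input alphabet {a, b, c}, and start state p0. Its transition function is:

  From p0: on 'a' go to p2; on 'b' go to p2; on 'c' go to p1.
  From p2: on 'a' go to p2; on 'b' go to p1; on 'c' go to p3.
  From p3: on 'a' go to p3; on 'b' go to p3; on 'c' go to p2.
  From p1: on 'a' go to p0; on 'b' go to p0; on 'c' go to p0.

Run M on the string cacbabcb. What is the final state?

Trace: p0 -c-> p1 -a-> p0 -c-> p1 -b-> p0 -a-> p2 -b-> p1 -c-> p0 -b-> p2

p2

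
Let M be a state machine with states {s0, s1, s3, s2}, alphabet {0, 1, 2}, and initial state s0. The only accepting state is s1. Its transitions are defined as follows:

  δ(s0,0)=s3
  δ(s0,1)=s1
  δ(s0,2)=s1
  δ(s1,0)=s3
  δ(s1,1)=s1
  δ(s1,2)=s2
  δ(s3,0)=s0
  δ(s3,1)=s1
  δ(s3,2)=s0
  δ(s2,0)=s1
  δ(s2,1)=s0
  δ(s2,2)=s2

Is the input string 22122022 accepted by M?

s0 → s1 → s2 → s0 → s1 → s2 → s1 → s2 → s2
End state s2 is not accepting.

No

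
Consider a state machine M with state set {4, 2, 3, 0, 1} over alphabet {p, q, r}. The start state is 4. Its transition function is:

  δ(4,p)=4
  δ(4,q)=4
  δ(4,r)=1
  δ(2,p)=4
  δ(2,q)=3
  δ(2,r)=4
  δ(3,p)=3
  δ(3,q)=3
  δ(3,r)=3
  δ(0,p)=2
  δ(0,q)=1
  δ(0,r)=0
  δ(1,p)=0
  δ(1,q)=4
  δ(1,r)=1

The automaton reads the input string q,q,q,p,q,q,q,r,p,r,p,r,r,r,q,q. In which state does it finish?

Trace: 4 -q-> 4 -q-> 4 -q-> 4 -p-> 4 -q-> 4 -q-> 4 -q-> 4 -r-> 1 -p-> 0 -r-> 0 -p-> 2 -r-> 4 -r-> 1 -r-> 1 -q-> 4 -q-> 4

4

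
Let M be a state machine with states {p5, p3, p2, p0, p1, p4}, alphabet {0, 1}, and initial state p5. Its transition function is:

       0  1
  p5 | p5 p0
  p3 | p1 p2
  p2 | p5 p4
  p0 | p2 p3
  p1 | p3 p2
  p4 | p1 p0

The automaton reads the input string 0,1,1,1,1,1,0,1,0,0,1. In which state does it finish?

p2

Trace: p5 -0-> p5 -1-> p0 -1-> p3 -1-> p2 -1-> p4 -1-> p0 -0-> p2 -1-> p4 -0-> p1 -0-> p3 -1-> p2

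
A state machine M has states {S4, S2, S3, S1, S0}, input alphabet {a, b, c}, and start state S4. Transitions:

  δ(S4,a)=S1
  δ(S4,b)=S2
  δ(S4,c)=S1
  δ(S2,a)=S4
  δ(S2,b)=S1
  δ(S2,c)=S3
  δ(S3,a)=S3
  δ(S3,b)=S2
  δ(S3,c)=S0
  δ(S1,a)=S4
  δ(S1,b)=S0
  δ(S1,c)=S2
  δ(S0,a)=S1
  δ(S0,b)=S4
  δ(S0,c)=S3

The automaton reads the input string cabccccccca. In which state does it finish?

start at S4
read 'c': S4 → S1
read 'a': S1 → S4
read 'b': S4 → S2
read 'c': S2 → S3
read 'c': S3 → S0
read 'c': S0 → S3
read 'c': S3 → S0
read 'c': S0 → S3
read 'c': S3 → S0
read 'c': S0 → S3
read 'a': S3 → S3

S3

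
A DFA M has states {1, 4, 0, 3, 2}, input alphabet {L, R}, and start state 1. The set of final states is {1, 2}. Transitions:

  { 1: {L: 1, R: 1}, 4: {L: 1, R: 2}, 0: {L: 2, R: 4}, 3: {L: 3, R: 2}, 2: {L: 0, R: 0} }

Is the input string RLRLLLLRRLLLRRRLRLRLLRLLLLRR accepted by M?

start at 1
read 'R': 1 → 1
read 'L': 1 → 1
read 'R': 1 → 1
read 'L': 1 → 1
read 'L': 1 → 1
read 'L': 1 → 1
read 'L': 1 → 1
read 'R': 1 → 1
read 'R': 1 → 1
read 'L': 1 → 1
read 'L': 1 → 1
read 'L': 1 → 1
read 'R': 1 → 1
read 'R': 1 → 1
read 'R': 1 → 1
read 'L': 1 → 1
read 'R': 1 → 1
read 'L': 1 → 1
read 'R': 1 → 1
read 'L': 1 → 1
read 'L': 1 → 1
read 'R': 1 → 1
read 'L': 1 → 1
read 'L': 1 → 1
read 'L': 1 → 1
read 'L': 1 → 1
read 'R': 1 → 1
read 'R': 1 → 1
End state 1 is accepting.

Yes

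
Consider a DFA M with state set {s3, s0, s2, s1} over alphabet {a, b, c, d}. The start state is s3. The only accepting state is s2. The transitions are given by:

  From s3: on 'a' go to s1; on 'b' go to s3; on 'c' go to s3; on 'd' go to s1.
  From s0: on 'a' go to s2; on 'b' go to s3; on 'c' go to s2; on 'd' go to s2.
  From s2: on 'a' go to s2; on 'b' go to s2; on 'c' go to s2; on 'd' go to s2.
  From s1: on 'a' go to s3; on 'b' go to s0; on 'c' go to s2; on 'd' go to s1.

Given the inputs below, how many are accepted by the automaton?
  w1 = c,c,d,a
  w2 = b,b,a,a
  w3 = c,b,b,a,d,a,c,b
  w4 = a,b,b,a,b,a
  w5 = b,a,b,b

1

w1:
  start at s3
  read 'c': s3 → s3
  read 'c': s3 → s3
  read 'd': s3 → s1
  read 'a': s1 → s3
  end s3, rejected
w2:
  start at s3
  read 'b': s3 → s3
  read 'b': s3 → s3
  read 'a': s3 → s1
  read 'a': s1 → s3
  end s3, rejected
w3:
  start at s3
  read 'c': s3 → s3
  read 'b': s3 → s3
  read 'b': s3 → s3
  read 'a': s3 → s1
  read 'd': s1 → s1
  read 'a': s1 → s3
  read 'c': s3 → s3
  read 'b': s3 → s3
  end s3, rejected
w4:
  start at s3
  read 'a': s3 → s1
  read 'b': s1 → s0
  read 'b': s0 → s3
  read 'a': s3 → s1
  read 'b': s1 → s0
  read 'a': s0 → s2
  end s2, accepted
w5:
  start at s3
  read 'b': s3 → s3
  read 'a': s3 → s1
  read 'b': s1 → s0
  read 'b': s0 → s3
  end s3, rejected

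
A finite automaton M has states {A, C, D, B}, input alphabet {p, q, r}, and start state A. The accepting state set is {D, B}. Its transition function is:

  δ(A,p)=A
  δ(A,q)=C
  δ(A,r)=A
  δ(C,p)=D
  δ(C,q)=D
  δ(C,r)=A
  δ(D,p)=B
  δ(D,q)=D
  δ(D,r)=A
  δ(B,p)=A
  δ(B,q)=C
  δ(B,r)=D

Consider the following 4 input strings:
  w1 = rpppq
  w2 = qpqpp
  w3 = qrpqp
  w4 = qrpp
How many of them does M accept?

1

w1: A → A → A → A → A → C  → end C, rejected
w2: A → C → D → D → B → A  → end A, rejected
w3: A → C → A → A → C → D  → end D, accepted
w4: A → C → A → A → A  → end A, rejected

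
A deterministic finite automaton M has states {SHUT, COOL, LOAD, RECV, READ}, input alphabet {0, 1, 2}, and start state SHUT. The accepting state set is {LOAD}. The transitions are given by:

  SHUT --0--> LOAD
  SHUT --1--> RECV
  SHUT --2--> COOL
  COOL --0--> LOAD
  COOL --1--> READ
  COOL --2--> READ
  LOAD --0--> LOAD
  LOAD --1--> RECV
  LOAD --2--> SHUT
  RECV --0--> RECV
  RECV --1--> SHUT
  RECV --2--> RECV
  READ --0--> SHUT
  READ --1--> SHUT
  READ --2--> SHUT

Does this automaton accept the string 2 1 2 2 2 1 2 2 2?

No

Trace: SHUT -2-> COOL -1-> READ -2-> SHUT -2-> COOL -2-> READ -1-> SHUT -2-> COOL -2-> READ -2-> SHUT
End state SHUT is not accepting.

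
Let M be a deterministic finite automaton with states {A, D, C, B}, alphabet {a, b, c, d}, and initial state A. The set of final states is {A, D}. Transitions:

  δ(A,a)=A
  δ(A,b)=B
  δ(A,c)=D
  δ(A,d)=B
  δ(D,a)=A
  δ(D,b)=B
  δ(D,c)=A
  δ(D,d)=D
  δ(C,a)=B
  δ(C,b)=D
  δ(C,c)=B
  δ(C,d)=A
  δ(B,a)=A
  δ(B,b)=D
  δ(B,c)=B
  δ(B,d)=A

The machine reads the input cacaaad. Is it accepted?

No

Trace: A -c-> D -a-> A -c-> D -a-> A -a-> A -a-> A -d-> B
End state B is not accepting.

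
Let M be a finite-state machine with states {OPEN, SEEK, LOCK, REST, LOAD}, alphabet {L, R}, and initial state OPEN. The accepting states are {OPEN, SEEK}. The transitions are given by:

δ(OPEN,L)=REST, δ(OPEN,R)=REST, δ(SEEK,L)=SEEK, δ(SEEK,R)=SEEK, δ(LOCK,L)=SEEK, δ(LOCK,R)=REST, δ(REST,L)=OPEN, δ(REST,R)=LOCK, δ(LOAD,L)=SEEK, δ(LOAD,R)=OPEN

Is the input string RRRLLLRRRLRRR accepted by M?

No

OPEN → REST → LOCK → REST → OPEN → REST → OPEN → REST → LOCK → REST → OPEN → REST → LOCK → REST
End state REST is not accepting.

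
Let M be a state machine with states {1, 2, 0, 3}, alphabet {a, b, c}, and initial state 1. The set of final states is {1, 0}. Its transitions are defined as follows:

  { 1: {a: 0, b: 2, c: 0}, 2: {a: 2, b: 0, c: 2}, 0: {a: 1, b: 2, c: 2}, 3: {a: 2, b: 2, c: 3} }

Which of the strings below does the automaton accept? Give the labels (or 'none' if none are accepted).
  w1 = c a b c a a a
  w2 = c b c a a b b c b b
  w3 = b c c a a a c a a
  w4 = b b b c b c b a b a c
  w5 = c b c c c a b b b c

none

w1: Trace: 1 -c-> 0 -a-> 1 -b-> 2 -c-> 2 -a-> 2 -a-> 2 -a-> 2  → end 2, rejected
w2: Trace: 1 -c-> 0 -b-> 2 -c-> 2 -a-> 2 -a-> 2 -b-> 0 -b-> 2 -c-> 2 -b-> 0 -b-> 2  → end 2, rejected
w3: Trace: 1 -b-> 2 -c-> 2 -c-> 2 -a-> 2 -a-> 2 -a-> 2 -c-> 2 -a-> 2 -a-> 2  → end 2, rejected
w4: Trace: 1 -b-> 2 -b-> 0 -b-> 2 -c-> 2 -b-> 0 -c-> 2 -b-> 0 -a-> 1 -b-> 2 -a-> 2 -c-> 2  → end 2, rejected
w5: Trace: 1 -c-> 0 -b-> 2 -c-> 2 -c-> 2 -c-> 2 -a-> 2 -b-> 0 -b-> 2 -b-> 0 -c-> 2  → end 2, rejected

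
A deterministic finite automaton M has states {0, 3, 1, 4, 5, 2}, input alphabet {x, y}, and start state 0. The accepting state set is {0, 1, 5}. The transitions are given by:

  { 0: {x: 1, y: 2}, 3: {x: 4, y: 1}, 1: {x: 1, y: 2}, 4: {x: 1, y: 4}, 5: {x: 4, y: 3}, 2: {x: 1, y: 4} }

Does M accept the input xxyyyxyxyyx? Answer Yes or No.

Yes

0 → 1 → 1 → 2 → 4 → 4 → 1 → 2 → 1 → 2 → 4 → 1
End state 1 is accepting.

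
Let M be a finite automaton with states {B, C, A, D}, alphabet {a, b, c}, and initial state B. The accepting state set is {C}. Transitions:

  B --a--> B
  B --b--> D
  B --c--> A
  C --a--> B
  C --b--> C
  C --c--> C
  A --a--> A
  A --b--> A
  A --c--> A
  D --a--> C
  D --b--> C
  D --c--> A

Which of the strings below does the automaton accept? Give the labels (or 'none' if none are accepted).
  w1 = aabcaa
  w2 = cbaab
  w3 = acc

w1:
  start at B
  read 'a': B → B
  read 'a': B → B
  read 'b': B → D
  read 'c': D → A
  read 'a': A → A
  read 'a': A → A
  end A, rejected
w2:
  start at B
  read 'c': B → A
  read 'b': A → A
  read 'a': A → A
  read 'a': A → A
  read 'b': A → A
  end A, rejected
w3:
  start at B
  read 'a': B → B
  read 'c': B → A
  read 'c': A → A
  end A, rejected

none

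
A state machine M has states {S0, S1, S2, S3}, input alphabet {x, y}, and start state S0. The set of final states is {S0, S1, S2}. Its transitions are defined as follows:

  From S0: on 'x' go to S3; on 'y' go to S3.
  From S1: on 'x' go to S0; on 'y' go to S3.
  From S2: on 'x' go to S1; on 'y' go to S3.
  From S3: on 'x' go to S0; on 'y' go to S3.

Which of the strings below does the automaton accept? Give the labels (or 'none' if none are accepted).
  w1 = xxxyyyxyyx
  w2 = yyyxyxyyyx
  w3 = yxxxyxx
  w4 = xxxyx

w1, w2, w4

w1:
  start at S0
  read 'x': S0 → S3
  read 'x': S3 → S0
  read 'x': S0 → S3
  read 'y': S3 → S3
  read 'y': S3 → S3
  read 'y': S3 → S3
  read 'x': S3 → S0
  read 'y': S0 → S3
  read 'y': S3 → S3
  read 'x': S3 → S0
  end S0, accepted
w2:
  start at S0
  read 'y': S0 → S3
  read 'y': S3 → S3
  read 'y': S3 → S3
  read 'x': S3 → S0
  read 'y': S0 → S3
  read 'x': S3 → S0
  read 'y': S0 → S3
  read 'y': S3 → S3
  read 'y': S3 → S3
  read 'x': S3 → S0
  end S0, accepted
w3:
  start at S0
  read 'y': S0 → S3
  read 'x': S3 → S0
  read 'x': S0 → S3
  read 'x': S3 → S0
  read 'y': S0 → S3
  read 'x': S3 → S0
  read 'x': S0 → S3
  end S3, rejected
w4:
  start at S0
  read 'x': S0 → S3
  read 'x': S3 → S0
  read 'x': S0 → S3
  read 'y': S3 → S3
  read 'x': S3 → S0
  end S0, accepted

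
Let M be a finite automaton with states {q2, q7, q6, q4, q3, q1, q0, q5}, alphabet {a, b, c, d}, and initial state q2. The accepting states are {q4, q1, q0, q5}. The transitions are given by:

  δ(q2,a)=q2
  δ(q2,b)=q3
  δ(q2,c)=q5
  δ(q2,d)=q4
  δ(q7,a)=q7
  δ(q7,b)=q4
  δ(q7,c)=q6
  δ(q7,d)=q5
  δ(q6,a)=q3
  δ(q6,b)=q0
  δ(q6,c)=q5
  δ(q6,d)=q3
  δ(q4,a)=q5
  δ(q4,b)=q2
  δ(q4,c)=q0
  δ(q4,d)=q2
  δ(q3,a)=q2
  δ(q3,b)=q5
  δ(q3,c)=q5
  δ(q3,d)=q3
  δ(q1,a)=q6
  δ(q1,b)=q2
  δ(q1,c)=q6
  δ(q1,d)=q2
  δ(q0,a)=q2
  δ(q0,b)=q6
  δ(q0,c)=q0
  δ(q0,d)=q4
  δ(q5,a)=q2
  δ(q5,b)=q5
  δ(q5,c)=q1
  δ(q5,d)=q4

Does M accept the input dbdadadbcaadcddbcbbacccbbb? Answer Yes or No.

Yes

q2 → q4 → q2 → q4 → q5 → q4 → q5 → q4 → q2 → q5 → q2 → q2 → q4 → q0 → q4 → q2 → q3 → q5 → q5 → q5 → q2 → q5 → q1 → q6 → q0 → q6 → q0
End state q0 is accepting.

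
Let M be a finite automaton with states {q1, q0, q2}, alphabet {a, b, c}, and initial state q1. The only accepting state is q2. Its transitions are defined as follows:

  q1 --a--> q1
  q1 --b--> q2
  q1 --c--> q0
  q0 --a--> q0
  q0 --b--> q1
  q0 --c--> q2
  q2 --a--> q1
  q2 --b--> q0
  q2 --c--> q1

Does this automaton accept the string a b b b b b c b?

q1 → q1 → q2 → q0 → q1 → q2 → q0 → q2 → q0
End state q0 is not accepting.

No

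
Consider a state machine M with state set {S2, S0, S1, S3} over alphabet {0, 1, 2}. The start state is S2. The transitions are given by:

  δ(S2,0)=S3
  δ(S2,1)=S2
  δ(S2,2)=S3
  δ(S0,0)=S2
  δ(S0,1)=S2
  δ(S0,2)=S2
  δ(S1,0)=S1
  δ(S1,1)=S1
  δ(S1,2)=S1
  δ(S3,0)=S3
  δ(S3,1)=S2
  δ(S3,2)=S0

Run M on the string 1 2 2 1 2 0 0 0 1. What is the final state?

S2 → S2 → S3 → S0 → S2 → S3 → S3 → S3 → S3 → S2

S2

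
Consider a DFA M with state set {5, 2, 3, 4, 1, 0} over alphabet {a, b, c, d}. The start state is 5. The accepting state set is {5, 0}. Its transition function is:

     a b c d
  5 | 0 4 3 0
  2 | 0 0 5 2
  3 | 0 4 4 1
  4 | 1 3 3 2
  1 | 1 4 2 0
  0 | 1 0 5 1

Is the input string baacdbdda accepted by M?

No

Trace: 5 -b-> 4 -a-> 1 -a-> 1 -c-> 2 -d-> 2 -b-> 0 -d-> 1 -d-> 0 -a-> 1
End state 1 is not accepting.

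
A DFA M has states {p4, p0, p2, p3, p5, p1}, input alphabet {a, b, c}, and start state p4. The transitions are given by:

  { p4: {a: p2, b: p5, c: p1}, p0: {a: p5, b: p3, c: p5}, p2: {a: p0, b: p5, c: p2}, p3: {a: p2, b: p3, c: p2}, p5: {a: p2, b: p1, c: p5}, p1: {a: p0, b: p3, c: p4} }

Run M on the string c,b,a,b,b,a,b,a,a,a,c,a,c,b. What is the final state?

p5

p4 → p1 → p3 → p2 → p5 → p1 → p0 → p3 → p2 → p0 → p5 → p5 → p2 → p2 → p5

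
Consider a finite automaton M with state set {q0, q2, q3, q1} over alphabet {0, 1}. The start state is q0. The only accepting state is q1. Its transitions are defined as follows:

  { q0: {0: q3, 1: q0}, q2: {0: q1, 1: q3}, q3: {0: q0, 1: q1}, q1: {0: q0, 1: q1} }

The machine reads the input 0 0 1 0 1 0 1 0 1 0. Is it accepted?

No

Trace: q0 -0-> q3 -0-> q0 -1-> q0 -0-> q3 -1-> q1 -0-> q0 -1-> q0 -0-> q3 -1-> q1 -0-> q0
End state q0 is not accepting.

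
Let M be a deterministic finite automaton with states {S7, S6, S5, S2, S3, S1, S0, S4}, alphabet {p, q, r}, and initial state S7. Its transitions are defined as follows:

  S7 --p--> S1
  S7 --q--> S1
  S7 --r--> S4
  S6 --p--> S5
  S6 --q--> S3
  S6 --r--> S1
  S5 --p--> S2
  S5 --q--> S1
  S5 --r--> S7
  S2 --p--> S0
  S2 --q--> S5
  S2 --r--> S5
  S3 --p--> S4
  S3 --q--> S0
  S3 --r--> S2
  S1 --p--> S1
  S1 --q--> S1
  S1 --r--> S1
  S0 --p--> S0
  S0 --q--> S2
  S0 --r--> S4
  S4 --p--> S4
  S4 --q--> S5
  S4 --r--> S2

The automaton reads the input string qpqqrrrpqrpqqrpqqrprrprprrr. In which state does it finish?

S1

S7 → S1 → S1 → S1 → S1 → S1 → S1 → S1 → S1 → S1 → S1 → S1 → S1 → S1 → S1 → S1 → S1 → S1 → S1 → S1 → S1 → S1 → S1 → S1 → S1 → S1 → S1 → S1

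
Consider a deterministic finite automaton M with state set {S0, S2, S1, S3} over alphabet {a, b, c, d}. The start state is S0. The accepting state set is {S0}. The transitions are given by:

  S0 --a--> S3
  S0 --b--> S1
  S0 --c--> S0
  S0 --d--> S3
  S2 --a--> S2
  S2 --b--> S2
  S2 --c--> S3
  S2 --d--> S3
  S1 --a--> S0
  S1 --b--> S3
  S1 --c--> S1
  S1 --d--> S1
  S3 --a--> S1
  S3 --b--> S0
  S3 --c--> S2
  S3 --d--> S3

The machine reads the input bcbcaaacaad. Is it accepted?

S0 → S1 → S1 → S3 → S2 → S2 → S2 → S2 → S3 → S1 → S0 → S3
End state S3 is not accepting.

No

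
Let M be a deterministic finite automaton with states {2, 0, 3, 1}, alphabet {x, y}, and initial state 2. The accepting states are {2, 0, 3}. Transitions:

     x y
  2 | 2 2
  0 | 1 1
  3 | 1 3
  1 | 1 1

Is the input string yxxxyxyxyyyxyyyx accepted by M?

start at 2
read 'y': 2 → 2
read 'x': 2 → 2
read 'x': 2 → 2
read 'x': 2 → 2
read 'y': 2 → 2
read 'x': 2 → 2
read 'y': 2 → 2
read 'x': 2 → 2
read 'y': 2 → 2
read 'y': 2 → 2
read 'y': 2 → 2
read 'x': 2 → 2
read 'y': 2 → 2
read 'y': 2 → 2
read 'y': 2 → 2
read 'x': 2 → 2
End state 2 is accepting.

Yes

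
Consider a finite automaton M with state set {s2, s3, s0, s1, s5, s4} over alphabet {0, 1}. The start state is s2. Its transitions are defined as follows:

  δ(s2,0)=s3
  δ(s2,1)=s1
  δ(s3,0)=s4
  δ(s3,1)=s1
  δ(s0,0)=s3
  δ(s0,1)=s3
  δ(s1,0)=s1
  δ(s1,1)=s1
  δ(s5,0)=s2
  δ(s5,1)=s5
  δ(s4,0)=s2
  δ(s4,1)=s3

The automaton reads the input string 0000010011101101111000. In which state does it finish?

s1

s2 → s3 → s4 → s2 → s3 → s4 → s3 → s4 → s2 → s1 → s1 → s1 → s1 → s1 → s1 → s1 → s1 → s1 → s1 → s1 → s1 → s1 → s1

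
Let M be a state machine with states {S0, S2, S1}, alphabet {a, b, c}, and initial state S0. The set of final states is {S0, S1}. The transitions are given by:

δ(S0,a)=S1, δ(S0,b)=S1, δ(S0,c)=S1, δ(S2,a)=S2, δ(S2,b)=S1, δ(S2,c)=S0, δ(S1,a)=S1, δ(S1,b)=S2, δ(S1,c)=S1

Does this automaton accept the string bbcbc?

Yes

Trace: S0 -b-> S1 -b-> S2 -c-> S0 -b-> S1 -c-> S1
End state S1 is accepting.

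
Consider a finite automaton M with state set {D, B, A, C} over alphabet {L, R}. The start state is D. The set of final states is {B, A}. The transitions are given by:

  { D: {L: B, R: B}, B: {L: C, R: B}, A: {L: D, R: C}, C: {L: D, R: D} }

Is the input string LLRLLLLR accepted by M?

Yes

Trace: D -L-> B -L-> C -R-> D -L-> B -L-> C -L-> D -L-> B -R-> B
End state B is accepting.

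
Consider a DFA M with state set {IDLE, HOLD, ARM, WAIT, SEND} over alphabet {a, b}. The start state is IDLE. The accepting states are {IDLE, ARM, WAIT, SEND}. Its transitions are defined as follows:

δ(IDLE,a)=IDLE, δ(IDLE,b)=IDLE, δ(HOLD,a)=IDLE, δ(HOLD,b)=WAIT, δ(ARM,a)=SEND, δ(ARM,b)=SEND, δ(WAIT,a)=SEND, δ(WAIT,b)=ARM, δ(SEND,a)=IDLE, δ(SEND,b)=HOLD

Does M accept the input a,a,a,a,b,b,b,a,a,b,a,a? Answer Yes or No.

IDLE → IDLE → IDLE → IDLE → IDLE → IDLE → IDLE → IDLE → IDLE → IDLE → IDLE → IDLE → IDLE
End state IDLE is accepting.

Yes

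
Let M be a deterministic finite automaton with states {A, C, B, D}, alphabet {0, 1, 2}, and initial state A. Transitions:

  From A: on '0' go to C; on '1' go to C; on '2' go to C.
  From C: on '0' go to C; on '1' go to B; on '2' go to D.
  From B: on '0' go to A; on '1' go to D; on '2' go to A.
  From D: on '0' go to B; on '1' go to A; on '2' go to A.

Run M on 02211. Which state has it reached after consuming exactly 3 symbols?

A

start at A
read '0': A → C
read '2': C → D
read '2': D → A
After 3 symbols: A.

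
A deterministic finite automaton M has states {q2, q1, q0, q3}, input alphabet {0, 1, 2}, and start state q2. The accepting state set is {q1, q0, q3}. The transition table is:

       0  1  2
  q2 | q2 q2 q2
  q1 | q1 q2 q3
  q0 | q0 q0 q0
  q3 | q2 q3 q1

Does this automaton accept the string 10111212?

Trace: q2 -1-> q2 -0-> q2 -1-> q2 -1-> q2 -1-> q2 -2-> q2 -1-> q2 -2-> q2
End state q2 is not accepting.

No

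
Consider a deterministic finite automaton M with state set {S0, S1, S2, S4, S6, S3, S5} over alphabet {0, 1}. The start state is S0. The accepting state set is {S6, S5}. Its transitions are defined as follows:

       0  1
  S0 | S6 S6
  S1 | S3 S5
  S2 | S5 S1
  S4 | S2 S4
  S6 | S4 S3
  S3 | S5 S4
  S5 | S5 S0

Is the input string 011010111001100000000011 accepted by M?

Yes

start at S0
read '0': S0 → S6
read '1': S6 → S3
read '1': S3 → S4
read '0': S4 → S2
read '1': S2 → S1
read '0': S1 → S3
read '1': S3 → S4
read '1': S4 → S4
read '1': S4 → S4
read '0': S4 → S2
read '0': S2 → S5
read '1': S5 → S0
read '1': S0 → S6
read '0': S6 → S4
read '0': S4 → S2
read '0': S2 → S5
read '0': S5 → S5
read '0': S5 → S5
read '0': S5 → S5
read '0': S5 → S5
read '0': S5 → S5
read '0': S5 → S5
read '1': S5 → S0
read '1': S0 → S6
End state S6 is accepting.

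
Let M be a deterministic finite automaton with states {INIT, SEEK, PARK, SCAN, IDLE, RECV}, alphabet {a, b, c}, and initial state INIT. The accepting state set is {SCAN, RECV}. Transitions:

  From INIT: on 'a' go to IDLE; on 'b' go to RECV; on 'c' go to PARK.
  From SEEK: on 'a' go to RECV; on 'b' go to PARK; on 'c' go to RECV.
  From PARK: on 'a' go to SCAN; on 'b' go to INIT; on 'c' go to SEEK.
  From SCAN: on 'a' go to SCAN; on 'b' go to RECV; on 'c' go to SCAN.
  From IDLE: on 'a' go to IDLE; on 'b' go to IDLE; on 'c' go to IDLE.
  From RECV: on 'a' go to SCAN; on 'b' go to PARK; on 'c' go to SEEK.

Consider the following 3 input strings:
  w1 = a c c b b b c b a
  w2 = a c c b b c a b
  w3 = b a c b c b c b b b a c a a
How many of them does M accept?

1

w1: INIT → IDLE → IDLE → IDLE → IDLE → IDLE → IDLE → IDLE → IDLE → IDLE  → end IDLE, rejected
w2: INIT → IDLE → IDLE → IDLE → IDLE → IDLE → IDLE → IDLE → IDLE  → end IDLE, rejected
w3: INIT → RECV → SCAN → SCAN → RECV → SEEK → PARK → SEEK → PARK → INIT → RECV → SCAN → SCAN → SCAN → SCAN  → end SCAN, accepted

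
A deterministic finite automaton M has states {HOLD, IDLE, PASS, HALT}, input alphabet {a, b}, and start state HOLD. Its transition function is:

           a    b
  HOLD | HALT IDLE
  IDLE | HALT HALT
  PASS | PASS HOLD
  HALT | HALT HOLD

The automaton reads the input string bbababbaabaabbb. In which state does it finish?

HOLD → IDLE → HALT → HALT → HOLD → HALT → HOLD → IDLE → HALT → HALT → HOLD → HALT → HALT → HOLD → IDLE → HALT

HALT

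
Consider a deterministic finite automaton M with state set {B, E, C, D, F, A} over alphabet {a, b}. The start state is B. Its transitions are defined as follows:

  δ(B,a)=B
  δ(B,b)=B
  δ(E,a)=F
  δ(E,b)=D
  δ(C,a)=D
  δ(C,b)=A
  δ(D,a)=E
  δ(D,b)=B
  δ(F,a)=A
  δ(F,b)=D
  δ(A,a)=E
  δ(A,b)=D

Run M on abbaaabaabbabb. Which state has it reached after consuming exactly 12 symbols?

B

Trace: B -a-> B -b-> B -b-> B -a-> B -a-> B -a-> B -b-> B -a-> B -a-> B -b-> B -b-> B -a-> B
After 12 symbols: B.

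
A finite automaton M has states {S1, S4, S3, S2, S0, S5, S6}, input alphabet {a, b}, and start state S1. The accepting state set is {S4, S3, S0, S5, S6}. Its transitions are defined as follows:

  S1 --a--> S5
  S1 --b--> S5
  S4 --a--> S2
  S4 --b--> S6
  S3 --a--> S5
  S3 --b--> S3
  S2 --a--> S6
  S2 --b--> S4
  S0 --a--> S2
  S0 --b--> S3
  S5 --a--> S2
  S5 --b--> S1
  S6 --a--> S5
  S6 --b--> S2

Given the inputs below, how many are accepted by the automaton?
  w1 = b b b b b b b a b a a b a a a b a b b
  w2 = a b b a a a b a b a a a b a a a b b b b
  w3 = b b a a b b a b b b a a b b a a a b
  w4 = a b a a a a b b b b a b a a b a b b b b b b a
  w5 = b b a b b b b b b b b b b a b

4

w1:
  start at S1
  read 'b': S1 → S5
  read 'b': S5 → S1
  read 'b': S1 → S5
  read 'b': S5 → S1
  read 'b': S1 → S5
  read 'b': S5 → S1
  read 'b': S1 → S5
  read 'a': S5 → S2
  read 'b': S2 → S4
  read 'a': S4 → S2
  read 'a': S2 → S6
  read 'b': S6 → S2
  read 'a': S2 → S6
  read 'a': S6 → S5
  read 'a': S5 → S2
  read 'b': S2 → S4
  read 'a': S4 → S2
  read 'b': S2 → S4
  read 'b': S4 → S6
  end S6, accepted
w2:
  start at S1
  read 'a': S1 → S5
  read 'b': S5 → S1
  read 'b': S1 → S5
  read 'a': S5 → S2
  read 'a': S2 → S6
  read 'a': S6 → S5
  read 'b': S5 → S1
  read 'a': S1 → S5
  read 'b': S5 → S1
  read 'a': S1 → S5
  read 'a': S5 → S2
  read 'a': S2 → S6
  read 'b': S6 → S2
  read 'a': S2 → S6
  read 'a': S6 → S5
  read 'a': S5 → S2
  read 'b': S2 → S4
  read 'b': S4 → S6
  read 'b': S6 → S2
  read 'b': S2 → S4
  end S4, accepted
w3:
  start at S1
  read 'b': S1 → S5
  read 'b': S5 → S1
  read 'a': S1 → S5
  read 'a': S5 → S2
  read 'b': S2 → S4
  read 'b': S4 → S6
  read 'a': S6 → S5
  read 'b': S5 → S1
  read 'b': S1 → S5
  read 'b': S5 → S1
  read 'a': S1 → S5
  read 'a': S5 → S2
  read 'b': S2 → S4
  read 'b': S4 → S6
  read 'a': S6 → S5
  read 'a': S5 → S2
  read 'a': S2 → S6
  read 'b': S6 → S2
  end S2, rejected
w4:
  start at S1
  read 'a': S1 → S5
  read 'b': S5 → S1
  read 'a': S1 → S5
  read 'a': S5 → S2
  read 'a': S2 → S6
  read 'a': S6 → S5
  read 'b': S5 → S1
  read 'b': S1 → S5
  read 'b': S5 → S1
  read 'b': S1 → S5
  read 'a': S5 → S2
  read 'b': S2 → S4
  read 'a': S4 → S2
  read 'a': S2 → S6
  read 'b': S6 → S2
  read 'a': S2 → S6
  read 'b': S6 → S2
  read 'b': S2 → S4
  read 'b': S4 → S6
  read 'b': S6 → S2
  read 'b': S2 → S4
  read 'b': S4 → S6
  read 'a': S6 → S5
  end S5, accepted
w5:
  start at S1
  read 'b': S1 → S5
  read 'b': S5 → S1
  read 'a': S1 → S5
  read 'b': S5 → S1
  read 'b': S1 → S5
  read 'b': S5 → S1
  read 'b': S1 → S5
  read 'b': S5 → S1
  read 'b': S1 → S5
  read 'b': S5 → S1
  read 'b': S1 → S5
  read 'b': S5 → S1
  read 'b': S1 → S5
  read 'a': S5 → S2
  read 'b': S2 → S4
  end S4, accepted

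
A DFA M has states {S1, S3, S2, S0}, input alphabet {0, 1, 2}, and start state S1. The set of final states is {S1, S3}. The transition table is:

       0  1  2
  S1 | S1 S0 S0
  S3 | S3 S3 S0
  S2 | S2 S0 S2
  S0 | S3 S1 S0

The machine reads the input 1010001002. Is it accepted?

Trace: S1 -1-> S0 -0-> S3 -1-> S3 -0-> S3 -0-> S3 -0-> S3 -1-> S3 -0-> S3 -0-> S3 -2-> S0
End state S0 is not accepting.

No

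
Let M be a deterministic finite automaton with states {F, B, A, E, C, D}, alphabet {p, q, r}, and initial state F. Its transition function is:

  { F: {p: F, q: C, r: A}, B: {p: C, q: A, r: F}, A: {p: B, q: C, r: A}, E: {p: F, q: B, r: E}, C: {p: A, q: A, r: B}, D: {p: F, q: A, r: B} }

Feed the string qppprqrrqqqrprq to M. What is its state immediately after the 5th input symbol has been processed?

B

Trace: F -q-> C -p-> A -p-> B -p-> C -r-> B
After 5 symbols: B.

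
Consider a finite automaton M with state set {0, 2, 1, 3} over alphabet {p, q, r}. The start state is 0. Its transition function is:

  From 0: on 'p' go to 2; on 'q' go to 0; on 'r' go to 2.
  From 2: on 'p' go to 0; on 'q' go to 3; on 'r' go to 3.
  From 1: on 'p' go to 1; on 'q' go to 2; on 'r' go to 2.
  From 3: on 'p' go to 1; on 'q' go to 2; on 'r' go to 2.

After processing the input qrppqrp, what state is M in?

0

Trace: 0 -q-> 0 -r-> 2 -p-> 0 -p-> 2 -q-> 3 -r-> 2 -p-> 0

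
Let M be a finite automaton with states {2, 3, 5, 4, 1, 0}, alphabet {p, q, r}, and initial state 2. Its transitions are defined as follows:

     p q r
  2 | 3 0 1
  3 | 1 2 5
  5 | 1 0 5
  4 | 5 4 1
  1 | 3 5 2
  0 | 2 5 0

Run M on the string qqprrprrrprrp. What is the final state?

3

Trace: 2 -q-> 0 -q-> 5 -p-> 1 -r-> 2 -r-> 1 -p-> 3 -r-> 5 -r-> 5 -r-> 5 -p-> 1 -r-> 2 -r-> 1 -p-> 3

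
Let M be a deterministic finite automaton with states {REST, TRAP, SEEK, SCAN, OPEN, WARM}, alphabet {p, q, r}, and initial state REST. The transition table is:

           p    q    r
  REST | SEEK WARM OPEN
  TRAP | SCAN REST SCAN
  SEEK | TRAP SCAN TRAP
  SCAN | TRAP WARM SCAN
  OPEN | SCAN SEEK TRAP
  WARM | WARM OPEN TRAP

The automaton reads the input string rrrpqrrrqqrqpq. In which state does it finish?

SCAN

REST → OPEN → TRAP → SCAN → TRAP → REST → OPEN → TRAP → SCAN → WARM → OPEN → TRAP → REST → SEEK → SCAN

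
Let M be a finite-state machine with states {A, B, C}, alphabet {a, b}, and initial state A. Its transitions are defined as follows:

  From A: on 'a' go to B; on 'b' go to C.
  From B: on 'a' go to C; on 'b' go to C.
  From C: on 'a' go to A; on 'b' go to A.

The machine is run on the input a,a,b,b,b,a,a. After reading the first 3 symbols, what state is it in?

A

A → B → C → A
After 3 symbols: A.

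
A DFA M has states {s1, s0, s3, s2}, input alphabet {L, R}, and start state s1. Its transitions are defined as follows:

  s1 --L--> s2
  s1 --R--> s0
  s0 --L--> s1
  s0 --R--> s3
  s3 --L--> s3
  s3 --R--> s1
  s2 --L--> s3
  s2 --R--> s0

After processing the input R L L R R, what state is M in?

start at s1
read 'R': s1 → s0
read 'L': s0 → s1
read 'L': s1 → s2
read 'R': s2 → s0
read 'R': s0 → s3

s3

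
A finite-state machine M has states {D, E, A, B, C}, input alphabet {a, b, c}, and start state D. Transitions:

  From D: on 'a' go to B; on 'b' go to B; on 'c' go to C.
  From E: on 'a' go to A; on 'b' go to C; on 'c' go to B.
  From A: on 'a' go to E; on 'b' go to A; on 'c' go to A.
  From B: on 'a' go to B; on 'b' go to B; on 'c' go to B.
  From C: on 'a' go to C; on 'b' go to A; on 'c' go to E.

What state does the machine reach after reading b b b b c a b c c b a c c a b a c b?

start at D
read 'b': D → B
read 'b': B → B
read 'b': B → B
read 'b': B → B
read 'c': B → B
read 'a': B → B
read 'b': B → B
read 'c': B → B
read 'c': B → B
read 'b': B → B
read 'a': B → B
read 'c': B → B
read 'c': B → B
read 'a': B → B
read 'b': B → B
read 'a': B → B
read 'c': B → B
read 'b': B → B

B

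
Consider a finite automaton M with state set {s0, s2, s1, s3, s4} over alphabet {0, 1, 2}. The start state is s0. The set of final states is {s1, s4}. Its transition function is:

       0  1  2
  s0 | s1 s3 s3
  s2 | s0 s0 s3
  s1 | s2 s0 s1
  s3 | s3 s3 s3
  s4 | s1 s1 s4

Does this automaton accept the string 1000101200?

s0 → s3 → s3 → s3 → s3 → s3 → s3 → s3 → s3 → s3 → s3
End state s3 is not accepting.

No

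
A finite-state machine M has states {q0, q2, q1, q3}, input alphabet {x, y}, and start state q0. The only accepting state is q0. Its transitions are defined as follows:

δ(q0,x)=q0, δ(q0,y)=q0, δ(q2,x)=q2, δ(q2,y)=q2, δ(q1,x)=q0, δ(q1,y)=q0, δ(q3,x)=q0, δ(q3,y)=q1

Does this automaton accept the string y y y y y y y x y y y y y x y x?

Yes

start at q0
read 'y': q0 → q0
read 'y': q0 → q0
read 'y': q0 → q0
read 'y': q0 → q0
read 'y': q0 → q0
read 'y': q0 → q0
read 'y': q0 → q0
read 'x': q0 → q0
read 'y': q0 → q0
read 'y': q0 → q0
read 'y': q0 → q0
read 'y': q0 → q0
read 'y': q0 → q0
read 'x': q0 → q0
read 'y': q0 → q0
read 'x': q0 → q0
End state q0 is accepting.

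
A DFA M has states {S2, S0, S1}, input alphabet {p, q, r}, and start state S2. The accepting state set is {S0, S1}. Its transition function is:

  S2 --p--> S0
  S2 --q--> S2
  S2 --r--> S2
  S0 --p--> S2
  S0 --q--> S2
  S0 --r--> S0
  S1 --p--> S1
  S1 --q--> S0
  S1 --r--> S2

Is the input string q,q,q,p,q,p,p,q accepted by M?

S2 → S2 → S2 → S2 → S0 → S2 → S0 → S2 → S2
End state S2 is not accepting.

No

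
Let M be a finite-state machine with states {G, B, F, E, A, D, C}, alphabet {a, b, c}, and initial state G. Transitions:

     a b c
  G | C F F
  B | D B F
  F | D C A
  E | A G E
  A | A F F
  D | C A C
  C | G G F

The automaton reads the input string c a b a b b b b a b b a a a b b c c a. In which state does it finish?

start at G
read 'c': G → F
read 'a': F → D
read 'b': D → A
read 'a': A → A
read 'b': A → F
read 'b': F → C
read 'b': C → G
read 'b': G → F
read 'a': F → D
read 'b': D → A
read 'b': A → F
read 'a': F → D
read 'a': D → C
read 'a': C → G
read 'b': G → F
read 'b': F → C
read 'c': C → F
read 'c': F → A
read 'a': A → A

A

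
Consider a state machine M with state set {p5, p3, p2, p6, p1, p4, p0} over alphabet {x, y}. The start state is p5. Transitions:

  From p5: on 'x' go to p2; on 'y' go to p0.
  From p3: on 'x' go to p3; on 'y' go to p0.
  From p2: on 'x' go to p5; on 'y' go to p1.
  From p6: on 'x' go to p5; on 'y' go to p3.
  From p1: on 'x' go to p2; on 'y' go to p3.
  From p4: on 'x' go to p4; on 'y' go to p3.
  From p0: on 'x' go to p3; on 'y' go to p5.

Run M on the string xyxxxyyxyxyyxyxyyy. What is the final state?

p5 → p2 → p1 → p2 → p5 → p2 → p1 → p3 → p3 → p0 → p3 → p0 → p5 → p2 → p1 → p2 → p1 → p3 → p0

p0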